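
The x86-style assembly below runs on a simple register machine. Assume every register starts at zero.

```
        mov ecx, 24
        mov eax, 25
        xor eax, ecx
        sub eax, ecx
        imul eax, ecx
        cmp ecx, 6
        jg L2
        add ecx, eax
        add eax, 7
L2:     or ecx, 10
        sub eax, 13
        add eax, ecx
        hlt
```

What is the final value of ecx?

26

ecx=24
eax=25
eax=25^24=1
eax=1-24=-23
eax=(-23)*24=-552
cmp ecx, 6  (cmp 24,6)
jg L2: taken
ecx=24|10=26
eax=(-552)-13=-565
eax=(-565)+26=-539
halt.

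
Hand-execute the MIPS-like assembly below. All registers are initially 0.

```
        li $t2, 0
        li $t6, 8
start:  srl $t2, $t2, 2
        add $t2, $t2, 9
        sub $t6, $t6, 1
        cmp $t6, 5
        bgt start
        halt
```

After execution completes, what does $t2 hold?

11

after li $t2, 0: $t2=0
after li $t6, 8: $t6=8
after srl $t2, $t2, 2: $t2=0>>2=0
after add $t2, $t2, 9: $t2=0+9=9
after sub $t6, $t6, 1: $t6=8-1=7
cmp $t6, 5  (cmp 7,5)
bgt start: taken
after srl $t2, $t2, 2: $t2=9>>2=2
after add $t2, $t2, 9: $t2=2+9=11
after sub $t6, $t6, 1: $t6=7-1=6
cmp $t6, 5  (cmp 6,5)
bgt start: taken
after srl $t2, $t2, 2: $t2=11>>2=2
after add $t2, $t2, 9: $t2=2+9=11
after sub $t6, $t6, 1: $t6=6-1=5
cmp $t6, 5  (cmp 5,5)
bgt start: not taken
halt.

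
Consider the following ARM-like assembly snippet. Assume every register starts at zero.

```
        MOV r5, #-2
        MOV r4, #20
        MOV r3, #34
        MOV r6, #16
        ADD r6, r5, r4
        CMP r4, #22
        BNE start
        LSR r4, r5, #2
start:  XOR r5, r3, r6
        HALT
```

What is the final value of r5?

r5=-2
r4=20
r3=34
r6=16
r6=(-2)+20=18
CMP r4, #22  (cmp 20,22)
BNE start: taken
r5=34^18=48
halt.

48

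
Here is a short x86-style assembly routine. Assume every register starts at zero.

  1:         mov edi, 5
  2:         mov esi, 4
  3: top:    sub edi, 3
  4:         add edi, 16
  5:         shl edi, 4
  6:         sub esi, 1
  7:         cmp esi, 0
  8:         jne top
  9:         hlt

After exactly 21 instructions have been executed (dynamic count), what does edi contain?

mov edi, 5 → edi=5
mov esi, 4 → esi=4
sub edi, 3 → edi=5-3=2
add edi, 16 → edi=2+16=18
shl edi, 4 → edi=18<<4=288
sub esi, 1 → esi=4-1=3
cmp esi, 0  (cmp 3,0)
jne top: taken
sub edi, 3 → edi=288-3=285
add edi, 16 → edi=285+16=301
shl edi, 4 → edi=301<<4=4816
sub esi, 1 → esi=3-1=2
cmp esi, 0  (cmp 2,0)
jne top: taken
sub edi, 3 → edi=4816-3=4813
add edi, 16 → edi=4813+16=4829
shl edi, 4 → edi=4829<<4=77264
sub esi, 1 → esi=2-1=1
cmp esi, 0  (cmp 1,0)
jne top: taken
sub edi, 3 → edi=77264-3=77261
After step 21: edi = 77261.

77261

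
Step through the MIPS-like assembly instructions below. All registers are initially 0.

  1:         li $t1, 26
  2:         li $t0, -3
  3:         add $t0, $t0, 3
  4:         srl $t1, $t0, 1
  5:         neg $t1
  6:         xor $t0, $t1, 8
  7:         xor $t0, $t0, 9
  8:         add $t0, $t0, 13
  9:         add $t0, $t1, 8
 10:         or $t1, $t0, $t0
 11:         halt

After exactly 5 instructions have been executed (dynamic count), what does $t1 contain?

0

$t1=26
$t0=-3
$t0=(-3)+3=0
$t1=0>>1=0
$t1=-(0)=0
After step 5: $t1 = 0.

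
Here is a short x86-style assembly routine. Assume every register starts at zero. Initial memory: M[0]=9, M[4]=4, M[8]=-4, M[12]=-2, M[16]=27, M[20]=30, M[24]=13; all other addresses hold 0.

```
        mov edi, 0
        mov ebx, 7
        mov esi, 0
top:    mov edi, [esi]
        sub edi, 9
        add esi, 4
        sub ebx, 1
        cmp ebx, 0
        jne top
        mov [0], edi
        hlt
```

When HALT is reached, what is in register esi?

after mov edi, 0: edi=0
after mov ebx, 7: ebx=7
after mov esi, 0: esi=0
after mov edi, [esi]: edi=M[0]=9
after sub edi, 9: edi=9-9=0
after add esi, 4: esi=0+4=4
after sub ebx, 1: ebx=7-1=6
cmp ebx, 0  (cmp 6,0)
jne top: taken
after mov edi, [esi]: edi=M[4]=4
after sub edi, 9: edi=4-9=-5
after add esi, 4: esi=4+4=8
after sub ebx, 1: ebx=6-1=5
cmp ebx, 0  (cmp 5,0)
jne top: taken
after mov edi, [esi]: edi=M[8]=-4
after sub edi, 9: edi=(-4)-9=-13
after add esi, 4: esi=8+4=12
after sub ebx, 1: ebx=5-1=4
cmp ebx, 0  (cmp 4,0)
jne top: taken
after mov edi, [esi]: edi=M[12]=-2
after sub edi, 9: edi=(-2)-9=-11
after add esi, 4: esi=12+4=16
after sub ebx, 1: ebx=4-1=3
cmp ebx, 0  (cmp 3,0)
jne top: taken
after mov edi, [esi]: edi=M[16]=27
after sub edi, 9: edi=27-9=18
after add esi, 4: esi=16+4=20
after sub ebx, 1: ebx=3-1=2
cmp ebx, 0  (cmp 2,0)
jne top: taken
after mov edi, [esi]: edi=M[20]=30
after sub edi, 9: edi=30-9=21
after add esi, 4: esi=20+4=24
after sub ebx, 1: ebx=2-1=1
cmp ebx, 0  (cmp 1,0)
jne top: taken
after mov edi, [esi]: edi=M[24]=13
after sub edi, 9: edi=13-9=4
after add esi, 4: esi=24+4=28
after sub ebx, 1: ebx=1-1=0
cmp ebx, 0  (cmp 0,0)
jne top: not taken
mov [0], edi → M[0]=4
halt.

28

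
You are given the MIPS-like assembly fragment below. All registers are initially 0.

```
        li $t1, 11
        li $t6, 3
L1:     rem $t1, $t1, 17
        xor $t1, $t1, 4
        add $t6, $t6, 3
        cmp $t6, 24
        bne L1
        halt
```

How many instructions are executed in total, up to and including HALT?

$t1=11
$t6=3
$t1=11%17=11
$t1=11^4=15
$t6=3+3=6
cmp $t6, 24  (cmp 6,24)
bne L1: taken
$t1=15%17=15
$t1=15^4=11
$t6=6+3=9
cmp $t6, 24  (cmp 9,24)
bne L1: taken
$t1=11%17=11
$t1=11^4=15
$t6=9+3=12
cmp $t6, 24  (cmp 12,24)
bne L1: taken
$t1=15%17=15
$t1=15^4=11
$t6=12+3=15
cmp $t6, 24  (cmp 15,24)
bne L1: taken
$t1=11%17=11
$t1=11^4=15
$t6=15+3=18
cmp $t6, 24  (cmp 18,24)
bne L1: taken
$t1=15%17=15
$t1=15^4=11
$t6=18+3=21
cmp $t6, 24  (cmp 21,24)
bne L1: taken
$t1=11%17=11
$t1=11^4=15
$t6=21+3=24
cmp $t6, 24  (cmp 24,24)
bne L1: not taken
halt.
Total executed instructions: 38.

38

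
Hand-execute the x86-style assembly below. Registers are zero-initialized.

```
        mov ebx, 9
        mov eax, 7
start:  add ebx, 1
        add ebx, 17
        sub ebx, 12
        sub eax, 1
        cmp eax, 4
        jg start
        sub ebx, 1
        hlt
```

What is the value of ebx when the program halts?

ebx=9
eax=7
ebx=9+1=10
ebx=10+17=27
ebx=27-12=15
eax=7-1=6
cmp eax, 4  (cmp 6,4)
jg start: taken
ebx=15+1=16
ebx=16+17=33
ebx=33-12=21
eax=6-1=5
cmp eax, 4  (cmp 5,4)
jg start: taken
ebx=21+1=22
ebx=22+17=39
ebx=39-12=27
eax=5-1=4
cmp eax, 4  (cmp 4,4)
jg start: not taken
ebx=27-1=26
halt.

26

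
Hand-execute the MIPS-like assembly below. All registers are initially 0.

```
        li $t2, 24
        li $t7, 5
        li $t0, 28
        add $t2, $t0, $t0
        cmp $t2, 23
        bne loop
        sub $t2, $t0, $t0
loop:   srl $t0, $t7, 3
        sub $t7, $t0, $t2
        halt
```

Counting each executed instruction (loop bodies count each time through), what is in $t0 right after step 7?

0

after li $t2, 24: $t2=24
after li $t7, 5: $t7=5
after li $t0, 28: $t0=28
after add $t2, $t0, $t0: $t2=28+28=56
cmp $t2, 23  (cmp 56,23)
bne loop: taken
after srl $t0, $t7, 3: $t0=5>>3=0
After step 7: $t0 = 0.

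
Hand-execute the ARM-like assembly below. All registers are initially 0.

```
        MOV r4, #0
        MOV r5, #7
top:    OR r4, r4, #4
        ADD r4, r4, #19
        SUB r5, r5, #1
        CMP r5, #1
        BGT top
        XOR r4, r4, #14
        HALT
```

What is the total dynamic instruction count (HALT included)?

r4=0
r5=7
r4=0|4=4
r4=4+19=23
r5=7-1=6
CMP r5, #1  (cmp 6,1)
BGT top: taken
r4=23|4=23
r4=23+19=42
r5=6-1=5
CMP r5, #1  (cmp 5,1)
BGT top: taken
r4=42|4=46
r4=46+19=65
r5=5-1=4
CMP r5, #1  (cmp 4,1)
BGT top: taken
r4=65|4=69
r4=69+19=88
r5=4-1=3
CMP r5, #1  (cmp 3,1)
BGT top: taken
r4=88|4=92
r4=92+19=111
r5=3-1=2
CMP r5, #1  (cmp 2,1)
BGT top: taken
r4=111|4=111
r4=111+19=130
r5=2-1=1
CMP r5, #1  (cmp 1,1)
BGT top: not taken
r4=130^14=140
halt.
Total executed instructions: 34.

34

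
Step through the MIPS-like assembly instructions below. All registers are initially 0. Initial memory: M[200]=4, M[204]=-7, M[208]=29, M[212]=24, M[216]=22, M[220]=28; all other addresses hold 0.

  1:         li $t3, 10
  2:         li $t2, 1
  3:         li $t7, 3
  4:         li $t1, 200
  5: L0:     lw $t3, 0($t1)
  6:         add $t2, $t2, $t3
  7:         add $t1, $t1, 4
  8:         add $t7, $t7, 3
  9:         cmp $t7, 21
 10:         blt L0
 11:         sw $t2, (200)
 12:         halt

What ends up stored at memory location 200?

101

li $t3, 10 → $t3=10
li $t2, 1 → $t2=1
li $t7, 3 → $t7=3
li $t1, 200 → $t1=200
lw $t3, 0($t1) → $t3=M[200]=4
add $t2, $t2, $t3 → $t2=1+4=5
add $t1, $t1, 4 → $t1=200+4=204
add $t7, $t7, 3 → $t7=3+3=6
cmp $t7, 21  (cmp 6,21)
blt L0: taken
lw $t3, 0($t1) → $t3=M[204]=-7
add $t2, $t2, $t3 → $t2=5+(-7)=-2
add $t1, $t1, 4 → $t1=204+4=208
add $t7, $t7, 3 → $t7=6+3=9
cmp $t7, 21  (cmp 9,21)
blt L0: taken
lw $t3, 0($t1) → $t3=M[208]=29
add $t2, $t2, $t3 → $t2=(-2)+29=27
add $t1, $t1, 4 → $t1=208+4=212
add $t7, $t7, 3 → $t7=9+3=12
cmp $t7, 21  (cmp 12,21)
blt L0: taken
lw $t3, 0($t1) → $t3=M[212]=24
add $t2, $t2, $t3 → $t2=27+24=51
add $t1, $t1, 4 → $t1=212+4=216
add $t7, $t7, 3 → $t7=12+3=15
cmp $t7, 21  (cmp 15,21)
blt L0: taken
lw $t3, 0($t1) → $t3=M[216]=22
add $t2, $t2, $t3 → $t2=51+22=73
add $t1, $t1, 4 → $t1=216+4=220
add $t7, $t7, 3 → $t7=15+3=18
cmp $t7, 21  (cmp 18,21)
blt L0: taken
lw $t3, 0($t1) → $t3=M[220]=28
add $t2, $t2, $t3 → $t2=73+28=101
add $t1, $t1, 4 → $t1=220+4=224
add $t7, $t7, 3 → $t7=18+3=21
cmp $t7, 21  (cmp 21,21)
blt L0: not taken
sw $t2, (200) → M[200]=101
halt.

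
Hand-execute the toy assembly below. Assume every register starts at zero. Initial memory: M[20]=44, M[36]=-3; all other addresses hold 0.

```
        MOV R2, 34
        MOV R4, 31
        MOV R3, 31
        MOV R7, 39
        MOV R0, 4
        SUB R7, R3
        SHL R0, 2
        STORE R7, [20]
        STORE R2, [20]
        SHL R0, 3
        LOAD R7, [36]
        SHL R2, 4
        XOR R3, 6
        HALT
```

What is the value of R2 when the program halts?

544

after MOV R2, 34: R2=34
after MOV R4, 31: R4=31
after MOV R3, 31: R3=31
after MOV R7, 39: R7=39
after MOV R0, 4: R0=4
after SUB R7, R3: R7=39-31=8
after SHL R0, 2: R0=4<<2=16
STORE R7, [20] → M[20]=8
STORE R2, [20] → M[20]=34
after SHL R0, 3: R0=16<<3=128
after LOAD R7, [36]: R7=M[36]=-3
after SHL R2, 4: R2=34<<4=544
after XOR R3, 6: R3=31^6=25
halt.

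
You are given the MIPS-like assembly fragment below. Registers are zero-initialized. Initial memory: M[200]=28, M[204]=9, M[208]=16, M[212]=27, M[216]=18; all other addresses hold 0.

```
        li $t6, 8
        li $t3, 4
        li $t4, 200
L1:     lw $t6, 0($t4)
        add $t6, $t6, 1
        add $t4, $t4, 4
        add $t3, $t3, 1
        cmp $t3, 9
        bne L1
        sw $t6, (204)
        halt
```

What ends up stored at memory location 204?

li $t6, 8 → $t6=8
li $t3, 4 → $t3=4
li $t4, 200 → $t4=200
lw $t6, 0($t4) → $t6=M[200]=28
add $t6, $t6, 1 → $t6=28+1=29
add $t4, $t4, 4 → $t4=200+4=204
add $t3, $t3, 1 → $t3=4+1=5
cmp $t3, 9  (cmp 5,9)
bne L1: taken
lw $t6, 0($t4) → $t6=M[204]=9
add $t6, $t6, 1 → $t6=9+1=10
add $t4, $t4, 4 → $t4=204+4=208
add $t3, $t3, 1 → $t3=5+1=6
cmp $t3, 9  (cmp 6,9)
bne L1: taken
lw $t6, 0($t4) → $t6=M[208]=16
add $t6, $t6, 1 → $t6=16+1=17
add $t4, $t4, 4 → $t4=208+4=212
add $t3, $t3, 1 → $t3=6+1=7
cmp $t3, 9  (cmp 7,9)
bne L1: taken
lw $t6, 0($t4) → $t6=M[212]=27
add $t6, $t6, 1 → $t6=27+1=28
add $t4, $t4, 4 → $t4=212+4=216
add $t3, $t3, 1 → $t3=7+1=8
cmp $t3, 9  (cmp 8,9)
bne L1: taken
lw $t6, 0($t4) → $t6=M[216]=18
add $t6, $t6, 1 → $t6=18+1=19
add $t4, $t4, 4 → $t4=216+4=220
add $t3, $t3, 1 → $t3=8+1=9
cmp $t3, 9  (cmp 9,9)
bne L1: not taken
sw $t6, (204) → M[204]=19
halt.

19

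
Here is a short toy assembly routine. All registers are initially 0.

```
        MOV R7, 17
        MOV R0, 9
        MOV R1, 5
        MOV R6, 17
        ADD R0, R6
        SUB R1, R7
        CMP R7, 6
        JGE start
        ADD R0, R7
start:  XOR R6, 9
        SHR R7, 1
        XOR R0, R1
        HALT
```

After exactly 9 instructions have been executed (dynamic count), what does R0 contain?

after MOV R7, 17: R7=17
after MOV R0, 9: R0=9
after MOV R1, 5: R1=5
after MOV R6, 17: R6=17
after ADD R0, R6: R0=9+17=26
after SUB R1, R7: R1=5-17=-12
CMP R7, 6  (cmp 17,6)
JGE start: taken
after XOR R6, 9: R6=17^9=24
After step 9: R0 = 26.

26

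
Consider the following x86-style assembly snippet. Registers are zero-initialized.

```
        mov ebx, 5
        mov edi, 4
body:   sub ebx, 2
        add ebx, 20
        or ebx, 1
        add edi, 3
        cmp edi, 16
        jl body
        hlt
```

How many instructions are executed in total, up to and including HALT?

mov ebx, 5 → ebx=5
mov edi, 4 → edi=4
sub ebx, 2 → ebx=5-2=3
add ebx, 20 → ebx=3+20=23
or ebx, 1 → ebx=23|1=23
add edi, 3 → edi=4+3=7
cmp edi, 16  (cmp 7,16)
jl body: taken
sub ebx, 2 → ebx=23-2=21
add ebx, 20 → ebx=21+20=41
or ebx, 1 → ebx=41|1=41
add edi, 3 → edi=7+3=10
cmp edi, 16  (cmp 10,16)
jl body: taken
sub ebx, 2 → ebx=41-2=39
add ebx, 20 → ebx=39+20=59
or ebx, 1 → ebx=59|1=59
add edi, 3 → edi=10+3=13
cmp edi, 16  (cmp 13,16)
jl body: taken
sub ebx, 2 → ebx=59-2=57
add ebx, 20 → ebx=57+20=77
or ebx, 1 → ebx=77|1=77
add edi, 3 → edi=13+3=16
cmp edi, 16  (cmp 16,16)
jl body: not taken
halt.
Total executed instructions: 27.

27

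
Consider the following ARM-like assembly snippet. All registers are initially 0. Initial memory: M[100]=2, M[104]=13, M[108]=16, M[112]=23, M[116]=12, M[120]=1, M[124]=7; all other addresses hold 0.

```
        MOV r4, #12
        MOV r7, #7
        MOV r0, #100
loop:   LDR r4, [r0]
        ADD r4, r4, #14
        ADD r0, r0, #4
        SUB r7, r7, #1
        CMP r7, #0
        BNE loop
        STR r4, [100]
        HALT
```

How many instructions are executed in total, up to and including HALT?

r4=12
r7=7
r0=100
r4=M[100]=2
r4=2+14=16
r0=100+4=104
r7=7-1=6
CMP r7, #0  (cmp 6,0)
BNE loop: taken
r4=M[104]=13
r4=13+14=27
r0=104+4=108
r7=6-1=5
CMP r7, #0  (cmp 5,0)
BNE loop: taken
r4=M[108]=16
r4=16+14=30
r0=108+4=112
r7=5-1=4
CMP r7, #0  (cmp 4,0)
BNE loop: taken
r4=M[112]=23
r4=23+14=37
r0=112+4=116
r7=4-1=3
CMP r7, #0  (cmp 3,0)
BNE loop: taken
r4=M[116]=12
r4=12+14=26
r0=116+4=120
r7=3-1=2
CMP r7, #0  (cmp 2,0)
BNE loop: taken
r4=M[120]=1
r4=1+14=15
r0=120+4=124
r7=2-1=1
CMP r7, #0  (cmp 1,0)
BNE loop: taken
r4=M[124]=7
r4=7+14=21
r0=124+4=128
r7=1-1=0
CMP r7, #0  (cmp 0,0)
BNE loop: not taken
STR r4, [100] → M[100]=21
halt.
Total executed instructions: 47.

47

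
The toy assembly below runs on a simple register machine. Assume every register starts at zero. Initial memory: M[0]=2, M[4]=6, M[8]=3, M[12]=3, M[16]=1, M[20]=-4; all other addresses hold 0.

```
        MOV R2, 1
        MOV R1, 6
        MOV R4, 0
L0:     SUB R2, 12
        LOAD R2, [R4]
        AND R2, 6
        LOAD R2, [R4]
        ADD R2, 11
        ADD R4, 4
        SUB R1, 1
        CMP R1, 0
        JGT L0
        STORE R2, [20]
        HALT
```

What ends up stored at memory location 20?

R2=1
R1=6
R4=0
R2=1-12=-11
R2=M[0]=2
R2=2&6=2
R2=M[0]=2
R2=2+11=13
R4=0+4=4
R1=6-1=5
CMP R1, 0  (cmp 5,0)
JGT L0: taken
R2=13-12=1
R2=M[4]=6
R2=6&6=6
R2=M[4]=6
R2=6+11=17
R4=4+4=8
R1=5-1=4
CMP R1, 0  (cmp 4,0)
JGT L0: taken
R2=17-12=5
R2=M[8]=3
R2=3&6=2
R2=M[8]=3
R2=3+11=14
R4=8+4=12
R1=4-1=3
CMP R1, 0  (cmp 3,0)
JGT L0: taken
R2=14-12=2
R2=M[12]=3
R2=3&6=2
R2=M[12]=3
R2=3+11=14
R4=12+4=16
R1=3-1=2
CMP R1, 0  (cmp 2,0)
JGT L0: taken
R2=14-12=2
R2=M[16]=1
R2=1&6=0
R2=M[16]=1
R2=1+11=12
R4=16+4=20
R1=2-1=1
CMP R1, 0  (cmp 1,0)
JGT L0: taken
R2=12-12=0
R2=M[20]=-4
R2=(-4)&6=4
R2=M[20]=-4
R2=(-4)+11=7
R4=20+4=24
R1=1-1=0
CMP R1, 0  (cmp 0,0)
JGT L0: not taken
STORE R2, [20] → M[20]=7
halt.

7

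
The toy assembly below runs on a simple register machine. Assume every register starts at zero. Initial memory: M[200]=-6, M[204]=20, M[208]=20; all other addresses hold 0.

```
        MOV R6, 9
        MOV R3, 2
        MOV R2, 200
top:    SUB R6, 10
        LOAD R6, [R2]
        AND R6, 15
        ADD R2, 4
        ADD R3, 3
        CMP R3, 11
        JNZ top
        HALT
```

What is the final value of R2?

MOV R6, 9 → R6=9
MOV R3, 2 → R3=2
MOV R2, 200 → R2=200
SUB R6, 10 → R6=9-10=-1
LOAD R6, [R2] → R6=M[200]=-6
AND R6, 15 → R6=(-6)&15=10
ADD R2, 4 → R2=200+4=204
ADD R3, 3 → R3=2+3=5
CMP R3, 11  (cmp 5,11)
JNZ top: taken
SUB R6, 10 → R6=10-10=0
LOAD R6, [R2] → R6=M[204]=20
AND R6, 15 → R6=20&15=4
ADD R2, 4 → R2=204+4=208
ADD R3, 3 → R3=5+3=8
CMP R3, 11  (cmp 8,11)
JNZ top: taken
SUB R6, 10 → R6=4-10=-6
LOAD R6, [R2] → R6=M[208]=20
AND R6, 15 → R6=20&15=4
ADD R2, 4 → R2=208+4=212
ADD R3, 3 → R3=8+3=11
CMP R3, 11  (cmp 11,11)
JNZ top: not taken
halt.

212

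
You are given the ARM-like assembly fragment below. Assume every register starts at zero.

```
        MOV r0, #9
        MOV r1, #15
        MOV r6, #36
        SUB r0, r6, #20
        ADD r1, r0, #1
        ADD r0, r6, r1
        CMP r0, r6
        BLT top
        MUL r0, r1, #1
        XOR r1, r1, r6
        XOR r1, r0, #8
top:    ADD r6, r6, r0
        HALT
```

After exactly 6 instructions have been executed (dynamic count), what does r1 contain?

MOV r0, #9 → r0=9
MOV r1, #15 → r1=15
MOV r6, #36 → r6=36
SUB r0, r6, #20 → r0=36-20=16
ADD r1, r0, #1 → r1=16+1=17
ADD r0, r6, r1 → r0=36+17=53
After step 6: r1 = 17.

17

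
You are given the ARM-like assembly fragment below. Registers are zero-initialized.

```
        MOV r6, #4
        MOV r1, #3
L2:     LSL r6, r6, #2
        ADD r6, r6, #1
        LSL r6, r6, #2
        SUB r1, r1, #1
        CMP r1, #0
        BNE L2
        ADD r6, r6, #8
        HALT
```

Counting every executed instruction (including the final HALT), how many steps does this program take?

MOV r6, #4 → r6=4
MOV r1, #3 → r1=3
LSL r6, r6, #2 → r6=4<<2=16
ADD r6, r6, #1 → r6=16+1=17
LSL r6, r6, #2 → r6=17<<2=68
SUB r1, r1, #1 → r1=3-1=2
CMP r1, #0  (cmp 2,0)
BNE L2: taken
LSL r6, r6, #2 → r6=68<<2=272
ADD r6, r6, #1 → r6=272+1=273
LSL r6, r6, #2 → r6=273<<2=1092
SUB r1, r1, #1 → r1=2-1=1
CMP r1, #0  (cmp 1,0)
BNE L2: taken
LSL r6, r6, #2 → r6=1092<<2=4368
ADD r6, r6, #1 → r6=4368+1=4369
LSL r6, r6, #2 → r6=4369<<2=17476
SUB r1, r1, #1 → r1=1-1=0
CMP r1, #0  (cmp 0,0)
BNE L2: not taken
ADD r6, r6, #8 → r6=17476+8=17484
halt.
Total executed instructions: 22.

22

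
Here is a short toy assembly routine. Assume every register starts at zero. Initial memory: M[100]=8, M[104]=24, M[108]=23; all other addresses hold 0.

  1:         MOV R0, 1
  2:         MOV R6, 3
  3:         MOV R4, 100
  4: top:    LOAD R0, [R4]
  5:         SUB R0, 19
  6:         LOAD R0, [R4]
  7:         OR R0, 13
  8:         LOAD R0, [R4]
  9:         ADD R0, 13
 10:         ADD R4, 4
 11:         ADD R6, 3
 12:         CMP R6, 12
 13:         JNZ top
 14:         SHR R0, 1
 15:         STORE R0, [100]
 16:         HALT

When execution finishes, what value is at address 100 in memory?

after MOV R0, 1: R0=1
after MOV R6, 3: R6=3
after MOV R4, 100: R4=100
after LOAD R0, [R4]: R0=M[100]=8
after SUB R0, 19: R0=8-19=-11
after LOAD R0, [R4]: R0=M[100]=8
after OR R0, 13: R0=8|13=13
after LOAD R0, [R4]: R0=M[100]=8
after ADD R0, 13: R0=8+13=21
after ADD R4, 4: R4=100+4=104
after ADD R6, 3: R6=3+3=6
CMP R6, 12  (cmp 6,12)
JNZ top: taken
after LOAD R0, [R4]: R0=M[104]=24
after SUB R0, 19: R0=24-19=5
after LOAD R0, [R4]: R0=M[104]=24
after OR R0, 13: R0=24|13=29
after LOAD R0, [R4]: R0=M[104]=24
after ADD R0, 13: R0=24+13=37
after ADD R4, 4: R4=104+4=108
after ADD R6, 3: R6=6+3=9
CMP R6, 12  (cmp 9,12)
JNZ top: taken
after LOAD R0, [R4]: R0=M[108]=23
after SUB R0, 19: R0=23-19=4
after LOAD R0, [R4]: R0=M[108]=23
after OR R0, 13: R0=23|13=31
after LOAD R0, [R4]: R0=M[108]=23
after ADD R0, 13: R0=23+13=36
after ADD R4, 4: R4=108+4=112
after ADD R6, 3: R6=9+3=12
CMP R6, 12  (cmp 12,12)
JNZ top: not taken
after SHR R0, 1: R0=36>>1=18
STORE R0, [100] → M[100]=18
halt.

18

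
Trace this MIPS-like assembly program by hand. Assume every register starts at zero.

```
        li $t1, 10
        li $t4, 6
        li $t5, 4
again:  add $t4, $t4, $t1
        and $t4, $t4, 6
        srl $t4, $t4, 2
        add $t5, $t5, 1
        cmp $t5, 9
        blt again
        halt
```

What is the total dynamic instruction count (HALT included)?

34

after li $t1, 10: $t1=10
after li $t4, 6: $t4=6
after li $t5, 4: $t5=4
after add $t4, $t4, $t1: $t4=6+10=16
after and $t4, $t4, 6: $t4=16&6=0
after srl $t4, $t4, 2: $t4=0>>2=0
after add $t5, $t5, 1: $t5=4+1=5
cmp $t5, 9  (cmp 5,9)
blt again: taken
after add $t4, $t4, $t1: $t4=0+10=10
after and $t4, $t4, 6: $t4=10&6=2
after srl $t4, $t4, 2: $t4=2>>2=0
after add $t5, $t5, 1: $t5=5+1=6
cmp $t5, 9  (cmp 6,9)
blt again: taken
after add $t4, $t4, $t1: $t4=0+10=10
after and $t4, $t4, 6: $t4=10&6=2
after srl $t4, $t4, 2: $t4=2>>2=0
after add $t5, $t5, 1: $t5=6+1=7
cmp $t5, 9  (cmp 7,9)
blt again: taken
after add $t4, $t4, $t1: $t4=0+10=10
after and $t4, $t4, 6: $t4=10&6=2
after srl $t4, $t4, 2: $t4=2>>2=0
after add $t5, $t5, 1: $t5=7+1=8
cmp $t5, 9  (cmp 8,9)
blt again: taken
after add $t4, $t4, $t1: $t4=0+10=10
after and $t4, $t4, 6: $t4=10&6=2
after srl $t4, $t4, 2: $t4=2>>2=0
after add $t5, $t5, 1: $t5=8+1=9
cmp $t5, 9  (cmp 9,9)
blt again: not taken
halt.
Total executed instructions: 34.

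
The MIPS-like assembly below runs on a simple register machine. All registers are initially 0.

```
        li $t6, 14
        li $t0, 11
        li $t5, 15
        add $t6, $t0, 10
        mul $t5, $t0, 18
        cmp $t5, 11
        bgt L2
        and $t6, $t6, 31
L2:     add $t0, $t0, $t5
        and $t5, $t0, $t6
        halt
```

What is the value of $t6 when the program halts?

after li $t6, 14: $t6=14
after li $t0, 11: $t0=11
after li $t5, 15: $t5=15
after add $t6, $t0, 10: $t6=11+10=21
after mul $t5, $t0, 18: $t5=11*18=198
cmp $t5, 11  (cmp 198,11)
bgt L2: taken
after add $t0, $t0, $t5: $t0=11+198=209
after and $t5, $t0, $t6: $t5=209&21=17
halt.

21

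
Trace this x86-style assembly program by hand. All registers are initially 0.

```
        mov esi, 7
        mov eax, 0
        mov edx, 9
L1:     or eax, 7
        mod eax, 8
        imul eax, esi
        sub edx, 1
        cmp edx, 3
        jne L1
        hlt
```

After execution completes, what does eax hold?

49

mov esi, 7 → esi=7
mov eax, 0 → eax=0
mov edx, 9 → edx=9
or eax, 7 → eax=0|7=7
mod eax, 8 → eax=7%8=7
imul eax, esi → eax=7*7=49
sub edx, 1 → edx=9-1=8
cmp edx, 3  (cmp 8,3)
jne L1: taken
or eax, 7 → eax=49|7=55
mod eax, 8 → eax=55%8=7
imul eax, esi → eax=7*7=49
sub edx, 1 → edx=8-1=7
cmp edx, 3  (cmp 7,3)
jne L1: taken
or eax, 7 → eax=49|7=55
mod eax, 8 → eax=55%8=7
imul eax, esi → eax=7*7=49
sub edx, 1 → edx=7-1=6
cmp edx, 3  (cmp 6,3)
jne L1: taken
or eax, 7 → eax=49|7=55
mod eax, 8 → eax=55%8=7
imul eax, esi → eax=7*7=49
sub edx, 1 → edx=6-1=5
cmp edx, 3  (cmp 5,3)
jne L1: taken
or eax, 7 → eax=49|7=55
mod eax, 8 → eax=55%8=7
imul eax, esi → eax=7*7=49
sub edx, 1 → edx=5-1=4
cmp edx, 3  (cmp 4,3)
jne L1: taken
or eax, 7 → eax=49|7=55
mod eax, 8 → eax=55%8=7
imul eax, esi → eax=7*7=49
sub edx, 1 → edx=4-1=3
cmp edx, 3  (cmp 3,3)
jne L1: not taken
halt.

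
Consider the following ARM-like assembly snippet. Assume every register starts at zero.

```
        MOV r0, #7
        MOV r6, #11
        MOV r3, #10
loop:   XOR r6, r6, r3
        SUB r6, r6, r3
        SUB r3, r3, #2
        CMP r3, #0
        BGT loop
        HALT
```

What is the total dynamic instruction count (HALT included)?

MOV r0, #7 → r0=7
MOV r6, #11 → r6=11
MOV r3, #10 → r3=10
XOR r6, r6, r3 → r6=11^10=1
SUB r6, r6, r3 → r6=1-10=-9
SUB r3, r3, #2 → r3=10-2=8
CMP r3, #0  (cmp 8,0)
BGT loop: taken
XOR r6, r6, r3 → r6=(-9)^8=-1
SUB r6, r6, r3 → r6=(-1)-8=-9
SUB r3, r3, #2 → r3=8-2=6
CMP r3, #0  (cmp 6,0)
BGT loop: taken
XOR r6, r6, r3 → r6=(-9)^6=-15
SUB r6, r6, r3 → r6=(-15)-6=-21
SUB r3, r3, #2 → r3=6-2=4
CMP r3, #0  (cmp 4,0)
BGT loop: taken
XOR r6, r6, r3 → r6=(-21)^4=-17
SUB r6, r6, r3 → r6=(-17)-4=-21
SUB r3, r3, #2 → r3=4-2=2
CMP r3, #0  (cmp 2,0)
BGT loop: taken
XOR r6, r6, r3 → r6=(-21)^2=-23
SUB r6, r6, r3 → r6=(-23)-2=-25
SUB r3, r3, #2 → r3=2-2=0
CMP r3, #0  (cmp 0,0)
BGT loop: not taken
halt.
Total executed instructions: 29.

29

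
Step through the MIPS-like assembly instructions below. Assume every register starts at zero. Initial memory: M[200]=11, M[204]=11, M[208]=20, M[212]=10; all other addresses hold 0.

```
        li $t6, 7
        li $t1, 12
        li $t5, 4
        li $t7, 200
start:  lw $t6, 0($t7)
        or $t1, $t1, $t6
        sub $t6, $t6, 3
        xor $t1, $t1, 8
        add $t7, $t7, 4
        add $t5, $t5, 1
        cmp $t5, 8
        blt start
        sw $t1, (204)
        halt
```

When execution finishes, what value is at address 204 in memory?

after li $t6, 7: $t6=7
after li $t1, 12: $t1=12
after li $t5, 4: $t5=4
after li $t7, 200: $t7=200
after lw $t6, 0($t7): $t6=M[200]=11
after or $t1, $t1, $t6: $t1=12|11=15
after sub $t6, $t6, 3: $t6=11-3=8
after xor $t1, $t1, 8: $t1=15^8=7
after add $t7, $t7, 4: $t7=200+4=204
after add $t5, $t5, 1: $t5=4+1=5
cmp $t5, 8  (cmp 5,8)
blt start: taken
after lw $t6, 0($t7): $t6=M[204]=11
after or $t1, $t1, $t6: $t1=7|11=15
after sub $t6, $t6, 3: $t6=11-3=8
after xor $t1, $t1, 8: $t1=15^8=7
after add $t7, $t7, 4: $t7=204+4=208
after add $t5, $t5, 1: $t5=5+1=6
cmp $t5, 8  (cmp 6,8)
blt start: taken
after lw $t6, 0($t7): $t6=M[208]=20
after or $t1, $t1, $t6: $t1=7|20=23
after sub $t6, $t6, 3: $t6=20-3=17
after xor $t1, $t1, 8: $t1=23^8=31
after add $t7, $t7, 4: $t7=208+4=212
after add $t5, $t5, 1: $t5=6+1=7
cmp $t5, 8  (cmp 7,8)
blt start: taken
after lw $t6, 0($t7): $t6=M[212]=10
after or $t1, $t1, $t6: $t1=31|10=31
after sub $t6, $t6, 3: $t6=10-3=7
after xor $t1, $t1, 8: $t1=31^8=23
after add $t7, $t7, 4: $t7=212+4=216
after add $t5, $t5, 1: $t5=7+1=8
cmp $t5, 8  (cmp 8,8)
blt start: not taken
sw $t1, (204) → M[204]=23
halt.

23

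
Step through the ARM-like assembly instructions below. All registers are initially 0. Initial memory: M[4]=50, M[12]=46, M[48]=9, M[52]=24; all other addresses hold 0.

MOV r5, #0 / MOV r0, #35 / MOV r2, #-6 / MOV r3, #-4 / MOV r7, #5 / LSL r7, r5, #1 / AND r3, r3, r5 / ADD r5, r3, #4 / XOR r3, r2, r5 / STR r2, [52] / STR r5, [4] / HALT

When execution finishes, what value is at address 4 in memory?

4

r5=0
r0=35
r2=-6
r3=-4
r7=5
r7=0<<1=0
r3=(-4)&0=0
r5=0+4=4
r3=(-6)^4=-2
STR r2, [52] → M[52]=-6
STR r5, [4] → M[4]=4
halt.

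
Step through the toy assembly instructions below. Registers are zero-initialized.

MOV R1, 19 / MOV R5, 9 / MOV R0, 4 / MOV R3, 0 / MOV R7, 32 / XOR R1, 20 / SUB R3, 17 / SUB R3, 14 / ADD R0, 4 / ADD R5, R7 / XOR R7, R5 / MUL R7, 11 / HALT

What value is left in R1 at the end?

7

MOV R1, 19 → R1=19
MOV R5, 9 → R5=9
MOV R0, 4 → R0=4
MOV R3, 0 → R3=0
MOV R7, 32 → R7=32
XOR R1, 20 → R1=19^20=7
SUB R3, 17 → R3=0-17=-17
SUB R3, 14 → R3=(-17)-14=-31
ADD R0, 4 → R0=4+4=8
ADD R5, R7 → R5=9+32=41
XOR R7, R5 → R7=32^41=9
MUL R7, 11 → R7=9*11=99
halt.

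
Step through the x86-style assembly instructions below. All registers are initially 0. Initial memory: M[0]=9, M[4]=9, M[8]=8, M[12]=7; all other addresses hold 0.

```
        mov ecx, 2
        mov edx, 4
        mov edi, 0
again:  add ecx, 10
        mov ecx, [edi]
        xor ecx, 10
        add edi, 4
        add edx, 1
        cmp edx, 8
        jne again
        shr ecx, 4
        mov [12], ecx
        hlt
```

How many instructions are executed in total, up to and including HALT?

ecx=2
edx=4
edi=0
ecx=2+10=12
ecx=M[0]=9
ecx=9^10=3
edi=0+4=4
edx=4+1=5
cmp edx, 8  (cmp 5,8)
jne again: taken
ecx=3+10=13
ecx=M[4]=9
ecx=9^10=3
edi=4+4=8
edx=5+1=6
cmp edx, 8  (cmp 6,8)
jne again: taken
ecx=3+10=13
ecx=M[8]=8
ecx=8^10=2
edi=8+4=12
edx=6+1=7
cmp edx, 8  (cmp 7,8)
jne again: taken
ecx=2+10=12
ecx=M[12]=7
ecx=7^10=13
edi=12+4=16
edx=7+1=8
cmp edx, 8  (cmp 8,8)
jne again: not taken
ecx=13>>4=0
mov [12], ecx → M[12]=0
halt.
Total executed instructions: 34.

34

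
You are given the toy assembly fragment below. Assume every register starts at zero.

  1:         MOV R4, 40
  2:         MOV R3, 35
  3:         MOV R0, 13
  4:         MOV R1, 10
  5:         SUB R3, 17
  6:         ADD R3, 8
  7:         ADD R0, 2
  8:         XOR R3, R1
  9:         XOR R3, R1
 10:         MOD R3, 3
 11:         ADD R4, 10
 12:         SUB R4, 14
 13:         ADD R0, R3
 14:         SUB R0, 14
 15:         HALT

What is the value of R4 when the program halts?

after MOV R4, 40: R4=40
after MOV R3, 35: R3=35
after MOV R0, 13: R0=13
after MOV R1, 10: R1=10
after SUB R3, 17: R3=35-17=18
after ADD R3, 8: R3=18+8=26
after ADD R0, 2: R0=13+2=15
after XOR R3, R1: R3=26^10=16
after XOR R3, R1: R3=16^10=26
after MOD R3, 3: R3=26%3=2
after ADD R4, 10: R4=40+10=50
after SUB R4, 14: R4=50-14=36
after ADD R0, R3: R0=15+2=17
after SUB R0, 14: R0=17-14=3
halt.

36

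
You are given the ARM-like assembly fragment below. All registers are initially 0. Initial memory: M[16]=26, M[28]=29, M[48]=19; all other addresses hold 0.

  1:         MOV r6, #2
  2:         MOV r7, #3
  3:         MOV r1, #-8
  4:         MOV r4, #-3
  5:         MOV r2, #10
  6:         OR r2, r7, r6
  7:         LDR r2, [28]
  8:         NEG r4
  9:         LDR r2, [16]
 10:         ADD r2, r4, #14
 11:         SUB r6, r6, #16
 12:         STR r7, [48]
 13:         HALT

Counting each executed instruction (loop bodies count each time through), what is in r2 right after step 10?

17

MOV r6, #2 → r6=2
MOV r7, #3 → r7=3
MOV r1, #-8 → r1=-8
MOV r4, #-3 → r4=-3
MOV r2, #10 → r2=10
OR r2, r7, r6 → r2=3|2=3
LDR r2, [28] → r2=M[28]=29
NEG r4 → r4=-(-3)=3
LDR r2, [16] → r2=M[16]=26
ADD r2, r4, #14 → r2=3+14=17
After step 10: r2 = 17.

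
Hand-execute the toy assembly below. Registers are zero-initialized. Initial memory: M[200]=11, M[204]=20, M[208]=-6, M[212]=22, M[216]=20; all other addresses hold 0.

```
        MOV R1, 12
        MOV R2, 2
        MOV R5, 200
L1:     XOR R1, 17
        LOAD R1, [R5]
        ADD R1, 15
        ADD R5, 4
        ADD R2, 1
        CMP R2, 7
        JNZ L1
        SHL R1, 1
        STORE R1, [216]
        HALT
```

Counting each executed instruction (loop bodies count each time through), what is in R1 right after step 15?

35

R1=12
R2=2
R5=200
R1=12^17=29
R1=M[200]=11
R1=11+15=26
R5=200+4=204
R2=2+1=3
CMP R2, 7  (cmp 3,7)
JNZ L1: taken
R1=26^17=11
R1=M[204]=20
R1=20+15=35
R5=204+4=208
R2=3+1=4
After step 15: R1 = 35.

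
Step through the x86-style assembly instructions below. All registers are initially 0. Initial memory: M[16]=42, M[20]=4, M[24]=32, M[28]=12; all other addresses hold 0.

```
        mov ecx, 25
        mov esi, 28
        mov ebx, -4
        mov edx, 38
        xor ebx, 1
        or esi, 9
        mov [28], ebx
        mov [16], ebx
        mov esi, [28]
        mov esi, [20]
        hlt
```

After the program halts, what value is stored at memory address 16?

-3

mov ecx, 25 → ecx=25
mov esi, 28 → esi=28
mov ebx, -4 → ebx=-4
mov edx, 38 → edx=38
xor ebx, 1 → ebx=(-4)^1=-3
or esi, 9 → esi=28|9=29
mov [28], ebx → M[28]=-3
mov [16], ebx → M[16]=-3
mov esi, [28] → esi=M[28]=-3
mov esi, [20] → esi=M[20]=4
halt.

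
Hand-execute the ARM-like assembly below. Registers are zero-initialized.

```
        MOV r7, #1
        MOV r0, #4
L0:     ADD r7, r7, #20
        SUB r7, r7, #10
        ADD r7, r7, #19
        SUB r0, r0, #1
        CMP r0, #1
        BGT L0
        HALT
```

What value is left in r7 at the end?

88

MOV r7, #1 → r7=1
MOV r0, #4 → r0=4
ADD r7, r7, #20 → r7=1+20=21
SUB r7, r7, #10 → r7=21-10=11
ADD r7, r7, #19 → r7=11+19=30
SUB r0, r0, #1 → r0=4-1=3
CMP r0, #1  (cmp 3,1)
BGT L0: taken
ADD r7, r7, #20 → r7=30+20=50
SUB r7, r7, #10 → r7=50-10=40
ADD r7, r7, #19 → r7=40+19=59
SUB r0, r0, #1 → r0=3-1=2
CMP r0, #1  (cmp 2,1)
BGT L0: taken
ADD r7, r7, #20 → r7=59+20=79
SUB r7, r7, #10 → r7=79-10=69
ADD r7, r7, #19 → r7=69+19=88
SUB r0, r0, #1 → r0=2-1=1
CMP r0, #1  (cmp 1,1)
BGT L0: not taken
halt.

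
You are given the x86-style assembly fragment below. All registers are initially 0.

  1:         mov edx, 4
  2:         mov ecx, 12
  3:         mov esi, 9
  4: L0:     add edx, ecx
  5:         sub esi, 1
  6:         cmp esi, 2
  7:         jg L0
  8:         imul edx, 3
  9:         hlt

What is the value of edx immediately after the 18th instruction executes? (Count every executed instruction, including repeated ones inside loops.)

after mov edx, 4: edx=4
after mov ecx, 12: ecx=12
after mov esi, 9: esi=9
after add edx, ecx: edx=4+12=16
after sub esi, 1: esi=9-1=8
cmp esi, 2  (cmp 8,2)
jg L0: taken
after add edx, ecx: edx=16+12=28
after sub esi, 1: esi=8-1=7
cmp esi, 2  (cmp 7,2)
jg L0: taken
after add edx, ecx: edx=28+12=40
after sub esi, 1: esi=7-1=6
cmp esi, 2  (cmp 6,2)
jg L0: taken
after add edx, ecx: edx=40+12=52
after sub esi, 1: esi=6-1=5
cmp esi, 2  (cmp 5,2)
After step 18: edx = 52.

52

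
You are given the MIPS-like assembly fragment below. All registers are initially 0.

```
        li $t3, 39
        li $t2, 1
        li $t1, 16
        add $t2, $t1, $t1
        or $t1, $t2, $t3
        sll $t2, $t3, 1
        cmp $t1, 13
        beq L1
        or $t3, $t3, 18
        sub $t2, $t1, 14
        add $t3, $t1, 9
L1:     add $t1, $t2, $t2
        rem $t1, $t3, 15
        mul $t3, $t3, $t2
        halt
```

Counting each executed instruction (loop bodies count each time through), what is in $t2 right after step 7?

78

after li $t3, 39: $t3=39
after li $t2, 1: $t2=1
after li $t1, 16: $t1=16
after add $t2, $t1, $t1: $t2=16+16=32
after or $t1, $t2, $t3: $t1=32|39=39
after sll $t2, $t3, 1: $t2=39<<1=78
cmp $t1, 13  (cmp 39,13)
After step 7: $t2 = 78.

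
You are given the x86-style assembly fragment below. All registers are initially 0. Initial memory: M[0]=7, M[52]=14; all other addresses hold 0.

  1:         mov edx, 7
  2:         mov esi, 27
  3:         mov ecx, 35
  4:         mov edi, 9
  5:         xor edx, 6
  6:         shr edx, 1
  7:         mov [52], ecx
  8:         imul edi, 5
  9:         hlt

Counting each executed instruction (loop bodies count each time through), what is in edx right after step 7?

edx=7
esi=27
ecx=35
edi=9
edx=7^6=1
edx=1>>1=0
mov [52], ecx → M[52]=35
After step 7: edx = 0.

0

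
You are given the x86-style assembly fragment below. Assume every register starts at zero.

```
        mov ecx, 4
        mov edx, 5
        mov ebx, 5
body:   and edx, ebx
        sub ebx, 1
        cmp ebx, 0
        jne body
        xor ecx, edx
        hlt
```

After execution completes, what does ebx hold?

0

after mov ecx, 4: ecx=4
after mov edx, 5: edx=5
after mov ebx, 5: ebx=5
after and edx, ebx: edx=5&5=5
after sub ebx, 1: ebx=5-1=4
cmp ebx, 0  (cmp 4,0)
jne body: taken
after and edx, ebx: edx=5&4=4
after sub ebx, 1: ebx=4-1=3
cmp ebx, 0  (cmp 3,0)
jne body: taken
after and edx, ebx: edx=4&3=0
after sub ebx, 1: ebx=3-1=2
cmp ebx, 0  (cmp 2,0)
jne body: taken
after and edx, ebx: edx=0&2=0
after sub ebx, 1: ebx=2-1=1
cmp ebx, 0  (cmp 1,0)
jne body: taken
after and edx, ebx: edx=0&1=0
after sub ebx, 1: ebx=1-1=0
cmp ebx, 0  (cmp 0,0)
jne body: not taken
after xor ecx, edx: ecx=4^0=4
halt.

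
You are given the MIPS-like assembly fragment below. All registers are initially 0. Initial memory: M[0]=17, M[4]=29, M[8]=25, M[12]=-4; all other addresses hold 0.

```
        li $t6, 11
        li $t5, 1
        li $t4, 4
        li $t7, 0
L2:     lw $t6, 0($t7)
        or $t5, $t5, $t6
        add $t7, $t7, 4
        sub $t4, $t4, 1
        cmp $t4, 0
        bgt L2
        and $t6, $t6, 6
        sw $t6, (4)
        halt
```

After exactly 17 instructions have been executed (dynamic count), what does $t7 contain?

8

li $t6, 11 → $t6=11
li $t5, 1 → $t5=1
li $t4, 4 → $t4=4
li $t7, 0 → $t7=0
lw $t6, 0($t7) → $t6=M[0]=17
or $t5, $t5, $t6 → $t5=1|17=17
add $t7, $t7, 4 → $t7=0+4=4
sub $t4, $t4, 1 → $t4=4-1=3
cmp $t4, 0  (cmp 3,0)
bgt L2: taken
lw $t6, 0($t7) → $t6=M[4]=29
or $t5, $t5, $t6 → $t5=17|29=29
add $t7, $t7, 4 → $t7=4+4=8
sub $t4, $t4, 1 → $t4=3-1=2
cmp $t4, 0  (cmp 2,0)
bgt L2: taken
lw $t6, 0($t7) → $t6=M[8]=25
After step 17: $t7 = 8.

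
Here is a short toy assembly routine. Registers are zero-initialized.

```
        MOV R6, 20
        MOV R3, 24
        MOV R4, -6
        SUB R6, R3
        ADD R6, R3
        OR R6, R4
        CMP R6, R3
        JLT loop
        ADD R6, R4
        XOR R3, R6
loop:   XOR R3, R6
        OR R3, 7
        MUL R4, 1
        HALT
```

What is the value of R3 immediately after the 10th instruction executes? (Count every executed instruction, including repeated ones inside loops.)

-25

MOV R6, 20 → R6=20
MOV R3, 24 → R3=24
MOV R4, -6 → R4=-6
SUB R6, R3 → R6=20-24=-4
ADD R6, R3 → R6=(-4)+24=20
OR R6, R4 → R6=20|(-6)=-2
CMP R6, R3  (cmp -2,24)
JLT loop: taken
XOR R3, R6 → R3=24^(-2)=-26
OR R3, 7 → R3=(-26)|7=-25
After step 10: R3 = -25.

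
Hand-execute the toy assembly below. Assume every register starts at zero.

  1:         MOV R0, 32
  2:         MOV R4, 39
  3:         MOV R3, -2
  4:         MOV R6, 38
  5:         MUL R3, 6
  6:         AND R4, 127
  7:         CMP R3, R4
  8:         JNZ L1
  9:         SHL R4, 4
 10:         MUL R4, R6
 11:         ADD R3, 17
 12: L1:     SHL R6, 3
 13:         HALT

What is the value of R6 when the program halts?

after MOV R0, 32: R0=32
after MOV R4, 39: R4=39
after MOV R3, -2: R3=-2
after MOV R6, 38: R6=38
after MUL R3, 6: R3=(-2)*6=-12
after AND R4, 127: R4=39&127=39
CMP R3, R4  (cmp -12,39)
JNZ L1: taken
after SHL R6, 3: R6=38<<3=304
halt.

304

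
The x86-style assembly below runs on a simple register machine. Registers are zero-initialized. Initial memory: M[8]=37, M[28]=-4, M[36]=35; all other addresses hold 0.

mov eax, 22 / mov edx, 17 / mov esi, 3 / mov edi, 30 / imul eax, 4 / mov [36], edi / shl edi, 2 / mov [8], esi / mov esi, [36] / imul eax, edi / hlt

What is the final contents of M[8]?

3

eax=22
edx=17
esi=3
edi=30
eax=22*4=88
mov [36], edi → M[36]=30
edi=30<<2=120
mov [8], esi → M[8]=3
esi=M[36]=30
eax=88*120=10560
halt.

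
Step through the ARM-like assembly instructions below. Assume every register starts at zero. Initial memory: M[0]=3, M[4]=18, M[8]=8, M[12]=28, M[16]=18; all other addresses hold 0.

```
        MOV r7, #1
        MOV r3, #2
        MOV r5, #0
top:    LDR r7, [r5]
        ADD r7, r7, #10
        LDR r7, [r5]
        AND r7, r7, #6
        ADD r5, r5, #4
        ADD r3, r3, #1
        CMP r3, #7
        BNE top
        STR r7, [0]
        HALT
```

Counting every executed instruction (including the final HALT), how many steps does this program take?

r7=1
r3=2
r5=0
r7=M[0]=3
r7=3+10=13
r7=M[0]=3
r7=3&6=2
r5=0+4=4
r3=2+1=3
CMP r3, #7  (cmp 3,7)
BNE top: taken
r7=M[4]=18
r7=18+10=28
r7=M[4]=18
r7=18&6=2
r5=4+4=8
r3=3+1=4
CMP r3, #7  (cmp 4,7)
BNE top: taken
r7=M[8]=8
r7=8+10=18
r7=M[8]=8
r7=8&6=0
r5=8+4=12
r3=4+1=5
CMP r3, #7  (cmp 5,7)
BNE top: taken
r7=M[12]=28
r7=28+10=38
r7=M[12]=28
r7=28&6=4
r5=12+4=16
r3=5+1=6
CMP r3, #7  (cmp 6,7)
BNE top: taken
r7=M[16]=18
r7=18+10=28
r7=M[16]=18
r7=18&6=2
r5=16+4=20
r3=6+1=7
CMP r3, #7  (cmp 7,7)
BNE top: not taken
STR r7, [0] → M[0]=2
halt.
Total executed instructions: 45.

45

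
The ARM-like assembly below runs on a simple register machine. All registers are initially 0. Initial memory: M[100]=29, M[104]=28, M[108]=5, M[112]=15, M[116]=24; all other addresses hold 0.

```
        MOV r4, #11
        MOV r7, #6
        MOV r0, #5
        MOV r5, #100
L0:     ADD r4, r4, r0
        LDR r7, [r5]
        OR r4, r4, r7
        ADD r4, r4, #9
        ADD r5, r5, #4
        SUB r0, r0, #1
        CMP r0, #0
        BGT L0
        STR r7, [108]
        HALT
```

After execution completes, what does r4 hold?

130

after MOV r4, #11: r4=11
after MOV r7, #6: r7=6
after MOV r0, #5: r0=5
after MOV r5, #100: r5=100
after ADD r4, r4, r0: r4=11+5=16
after LDR r7, [r5]: r7=M[100]=29
after OR r4, r4, r7: r4=16|29=29
after ADD r4, r4, #9: r4=29+9=38
after ADD r5, r5, #4: r5=100+4=104
after SUB r0, r0, #1: r0=5-1=4
CMP r0, #0  (cmp 4,0)
BGT L0: taken
after ADD r4, r4, r0: r4=38+4=42
after LDR r7, [r5]: r7=M[104]=28
after OR r4, r4, r7: r4=42|28=62
after ADD r4, r4, #9: r4=62+9=71
after ADD r5, r5, #4: r5=104+4=108
after SUB r0, r0, #1: r0=4-1=3
CMP r0, #0  (cmp 3,0)
BGT L0: taken
after ADD r4, r4, r0: r4=71+3=74
after LDR r7, [r5]: r7=M[108]=5
after OR r4, r4, r7: r4=74|5=79
after ADD r4, r4, #9: r4=79+9=88
after ADD r5, r5, #4: r5=108+4=112
after SUB r0, r0, #1: r0=3-1=2
CMP r0, #0  (cmp 2,0)
BGT L0: taken
after ADD r4, r4, r0: r4=88+2=90
after LDR r7, [r5]: r7=M[112]=15
after OR r4, r4, r7: r4=90|15=95
after ADD r4, r4, #9: r4=95+9=104
after ADD r5, r5, #4: r5=112+4=116
after SUB r0, r0, #1: r0=2-1=1
CMP r0, #0  (cmp 1,0)
BGT L0: taken
after ADD r4, r4, r0: r4=104+1=105
after LDR r7, [r5]: r7=M[116]=24
after OR r4, r4, r7: r4=105|24=121
after ADD r4, r4, #9: r4=121+9=130
after ADD r5, r5, #4: r5=116+4=120
after SUB r0, r0, #1: r0=1-1=0
CMP r0, #0  (cmp 0,0)
BGT L0: not taken
STR r7, [108] → M[108]=24
halt.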